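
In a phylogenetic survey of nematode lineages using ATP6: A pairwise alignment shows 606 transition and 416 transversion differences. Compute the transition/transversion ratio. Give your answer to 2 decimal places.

1.46

R = 606/416 = 1.456730… ≈ 1.46 (to 2 d.p.).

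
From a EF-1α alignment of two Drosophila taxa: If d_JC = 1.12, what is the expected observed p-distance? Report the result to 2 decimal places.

p = (3/4)(1 − e^(−4d/3)) = 0.75 × (1 − e^(-1.493333)) = 0.75 × (1 − 0.224623) = 0.581533.

0.58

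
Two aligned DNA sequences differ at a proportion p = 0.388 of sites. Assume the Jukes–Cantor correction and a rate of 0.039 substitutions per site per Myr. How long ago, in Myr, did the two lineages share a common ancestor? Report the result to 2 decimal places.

d = −(3/4) ln(1 − 4p/3) = −0.75 ln(1 − 0.517333) = −0.75 ln(0.482667)
  = −0.75 × (-0.728428) = 0.546321 substitutions/site.
Under a molecular clock d = 2μt, so t = d/(2μ) = 0.546321 / (2 × 0.039) = 7.00 Myr.

7.00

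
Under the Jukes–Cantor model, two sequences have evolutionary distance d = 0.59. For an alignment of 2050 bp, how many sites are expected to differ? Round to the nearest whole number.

Invert JC69: p = (3/4)(1 − e^(−4d/3)) = 0.75 × (1 − e^(-0.786667)) = 0.75 × (1 − 0.455360) = 0.408480.
Expected differing sites = pL ≈ 0.408480 × 2050 = 837.384 ≈ 837.

837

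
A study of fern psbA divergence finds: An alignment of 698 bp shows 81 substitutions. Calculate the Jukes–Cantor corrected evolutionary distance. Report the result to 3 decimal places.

p = 81/698 ≈ 0.116046.
d = −(3/4) ln(1 − 4p/3) = −0.75 ln(1 − 0.154728) = −0.75 ln(0.845272)
  = −0.75 × (-0.168097) = 0.126073 substitutions/site.

0.126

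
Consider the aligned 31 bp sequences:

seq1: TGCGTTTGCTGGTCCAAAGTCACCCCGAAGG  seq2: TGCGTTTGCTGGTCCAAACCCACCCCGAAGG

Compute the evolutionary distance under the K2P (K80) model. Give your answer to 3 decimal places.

0.068

Of 31 sites, 1 differences are transitions and 1 are transversions, so P = 1/31 ≈ 0.032258 and Q = 1/31 ≈ 0.032258.
Under the Kimura two-parameter model, d = −½ ln(1 − 2P − Q) − ¼ ln(1 − 2Q).
1 − 2P − Q = 0.903226, giving −½ ln(0.903226) = 0.050891.
1 − 2Q = 0.935484, giving −¼ ln(0.935484) = 0.016673.
d = 0.050891 + 0.016673 = 0.067564.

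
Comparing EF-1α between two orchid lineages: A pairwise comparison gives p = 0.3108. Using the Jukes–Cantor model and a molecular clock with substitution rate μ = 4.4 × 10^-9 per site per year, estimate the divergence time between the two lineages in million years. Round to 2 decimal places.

45.61

d = −(3/4) ln(1 − 4p/3) = −0.75 ln(1 − 0.4144) = −0.75 ln(0.5856)
  = −0.75 × (-0.535118) = 0.401339 substitutions/site.
Under a molecular clock d = 2μt, so t = d/(2μ) = 0.401339 / (2 × 4.4 × 10^-9) = 45.61 million years.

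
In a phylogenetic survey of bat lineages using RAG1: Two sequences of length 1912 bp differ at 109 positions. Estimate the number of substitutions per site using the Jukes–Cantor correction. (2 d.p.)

0.06

p = 109/1912 ≈ 0.057008.
d = −(3/4) ln(1 − 4p/3) = −0.75 ln(1 − 0.076011) = −0.75 ln(0.923989)
  = −0.75 × (-0.079055) = 0.059291 substitutions/site.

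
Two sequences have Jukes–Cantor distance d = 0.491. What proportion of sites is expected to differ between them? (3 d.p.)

0.360

p = (3/4)(1 − e^(−4d/3)) = 0.75 × (1 − e^(-0.654667)) = 0.75 × (1 − 0.519615) = 0.360289.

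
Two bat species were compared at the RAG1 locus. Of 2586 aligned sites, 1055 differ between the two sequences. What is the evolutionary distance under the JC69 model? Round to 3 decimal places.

p = 1055/2586 ≈ 0.407966.
d = −(3/4) ln(1 − 4p/3) = −0.75 ln(1 − 0.543955) = −0.75 ln(0.456045)
  = −0.75 × (-0.785164) = 0.588873 substitutions/site.

0.589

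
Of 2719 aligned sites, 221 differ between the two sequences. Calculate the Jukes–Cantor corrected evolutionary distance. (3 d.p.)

p = 221/2719 ≈ 0.08128.
d = −(3/4) ln(1 − 4p/3) = −0.75 ln(1 − 0.108373) = −0.75 ln(0.891627)
  = −0.75 × (-0.114707) = 0.086030 substitutions/site.

0.086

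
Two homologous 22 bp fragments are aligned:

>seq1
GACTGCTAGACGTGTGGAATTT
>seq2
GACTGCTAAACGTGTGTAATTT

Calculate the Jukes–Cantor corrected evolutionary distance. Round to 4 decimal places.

The sequences differ at 2 of 22 sites (9, 17), so p = 2/22 ≈ 0.090909.
d = −(3/4) ln(1 − 4p/3) = −0.75 ln(1 − 0.121212) = −0.75 ln(0.878788)
  = −0.75 × (-0.129212) = 0.096909 substitutions/site.

0.0969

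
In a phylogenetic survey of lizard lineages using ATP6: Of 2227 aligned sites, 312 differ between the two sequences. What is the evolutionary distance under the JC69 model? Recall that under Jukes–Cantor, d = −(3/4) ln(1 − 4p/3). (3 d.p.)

0.155

p = 312/2227 ≈ 0.140099.
d = −(3/4) ln(1 − 4p/3) = −0.75 ln(1 − 0.186799) = −0.75 ln(0.813201)
  = −0.75 × (-0.206777) = 0.155083 substitutions/site.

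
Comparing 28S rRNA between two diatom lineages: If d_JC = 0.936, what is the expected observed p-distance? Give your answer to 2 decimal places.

p = (3/4)(1 − e^(−4d/3)) = 0.75 × (1 − e^(-1.248)) = 0.75 × (1 − 0.287078) = 0.534692.

0.53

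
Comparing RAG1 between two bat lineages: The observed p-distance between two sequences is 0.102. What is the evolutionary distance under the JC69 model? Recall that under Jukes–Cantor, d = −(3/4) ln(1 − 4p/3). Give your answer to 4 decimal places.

0.1096

d = −(3/4) ln(1 − 4p/3) = −0.75 ln(1 − 0.136) = −0.75 ln(0.864)
  = −0.75 × (-0.146183) = 0.109637 substitutions/site.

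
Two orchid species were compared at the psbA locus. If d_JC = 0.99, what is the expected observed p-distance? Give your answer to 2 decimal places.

p = (3/4)(1 − e^(−4d/3)) = 0.75 × (1 − e^(-1.32)) = 0.75 × (1 − 0.267135) = 0.549649.

0.55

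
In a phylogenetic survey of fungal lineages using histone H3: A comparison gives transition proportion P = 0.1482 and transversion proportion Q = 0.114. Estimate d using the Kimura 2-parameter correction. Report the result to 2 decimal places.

Under the Kimura two-parameter model, d = −½ ln(1 − 2P − Q) − ¼ ln(1 − 2Q).
1 − 2P − Q = 0.5896, giving −½ ln(0.5896) = 0.264155.
1 − 2Q = 0.772, giving −¼ ln(0.772) = 0.064693.
d = 0.264155 + 0.064693 = 0.328848.

0.33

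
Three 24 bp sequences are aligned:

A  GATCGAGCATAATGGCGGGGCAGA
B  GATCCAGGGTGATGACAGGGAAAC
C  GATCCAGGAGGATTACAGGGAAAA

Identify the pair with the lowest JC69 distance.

A–B: 9/24 differ, p = 0.375, d = 0.520.
A–C: 9/24 differ, p = 0.375, d = 0.520.
B–C: 4/24 differ, p = 0.167, d = 0.188.
The smallest distance is between B and C.

B and C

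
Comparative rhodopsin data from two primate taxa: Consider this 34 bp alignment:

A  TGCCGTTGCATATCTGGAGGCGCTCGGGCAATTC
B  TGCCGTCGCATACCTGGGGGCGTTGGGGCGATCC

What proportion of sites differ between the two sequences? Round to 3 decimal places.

The sequences differ at 7 of 34 positions (sites 7, 13, 18, 23, 25, 30, 33).
p = 7/34 = 0.205882… ≈ 0.206 (to 3 d.p.).

0.206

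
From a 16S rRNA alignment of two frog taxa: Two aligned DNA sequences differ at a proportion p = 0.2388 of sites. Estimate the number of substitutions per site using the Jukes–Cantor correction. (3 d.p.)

0.287

d = −(3/4) ln(1 − 4p/3) = −0.75 ln(1 − 0.3184) = −0.75 ln(0.6816)
  = −0.75 × (-0.383312) = 0.287484 substitutions/site.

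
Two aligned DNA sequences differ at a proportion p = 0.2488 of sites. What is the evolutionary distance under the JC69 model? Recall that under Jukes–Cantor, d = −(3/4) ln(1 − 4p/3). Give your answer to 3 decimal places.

0.302

d = −(3/4) ln(1 − 4p/3) = −0.75 ln(1 − 0.331733) = −0.75 ln(0.668267)
  = −0.75 × (-0.403067) = 0.302300 substitutions/site.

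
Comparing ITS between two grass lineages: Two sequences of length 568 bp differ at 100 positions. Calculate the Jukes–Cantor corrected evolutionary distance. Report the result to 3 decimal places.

0.201

p = 100/568 ≈ 0.176056.
d = −(3/4) ln(1 − 4p/3) = −0.75 ln(1 − 0.234741) = −0.75 ln(0.765259)
  = −0.75 × (-0.267541) = 0.200656 substitutions/site.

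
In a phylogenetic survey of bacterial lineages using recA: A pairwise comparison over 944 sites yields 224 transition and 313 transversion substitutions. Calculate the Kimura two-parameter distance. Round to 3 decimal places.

1.092

P = 224/944 ≈ 0.237288 and Q = 313/944 ≈ 0.331568.
Under the Kimura two-parameter model, d = −½ ln(1 − 2P − Q) − ¼ ln(1 − 2Q).
1 − 2P − Q = 0.193856, giving −½ ln(0.193856) = 0.820320.
1 − 2Q = 0.336864, giving −¼ ln(0.336864) = 0.272019.
d = 0.820320 + 0.272019 = 1.092339.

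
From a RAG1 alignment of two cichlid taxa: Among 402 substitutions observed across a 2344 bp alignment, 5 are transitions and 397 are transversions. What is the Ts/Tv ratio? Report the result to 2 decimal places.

R = 5/397 = 0.012594… ≈ 0.01 (to 2 d.p.).

0.01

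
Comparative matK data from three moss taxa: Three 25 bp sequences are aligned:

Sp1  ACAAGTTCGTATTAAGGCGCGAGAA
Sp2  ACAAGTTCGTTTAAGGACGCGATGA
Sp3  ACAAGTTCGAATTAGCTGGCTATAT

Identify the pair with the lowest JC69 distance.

Sp1 and Sp2

Sp1–Sp2: 6/25 differ, p = 0.240, d = 0.289.
Sp1–Sp3: 8/25 differ, p = 0.320, d = 0.417.
Sp2–Sp3: 9/25 differ, p = 0.360, d = 0.490.
The smallest distance is between Sp1 and Sp2.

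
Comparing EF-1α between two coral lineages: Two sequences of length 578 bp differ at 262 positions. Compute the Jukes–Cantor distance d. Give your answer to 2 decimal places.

p = 262/578 ≈ 0.453287.
d = −(3/4) ln(1 − 4p/3) = −0.75 ln(1 − 0.604383) = −0.75 ln(0.395617)
  = −0.75 × (-0.927309) = 0.695482 substitutions/site.

0.70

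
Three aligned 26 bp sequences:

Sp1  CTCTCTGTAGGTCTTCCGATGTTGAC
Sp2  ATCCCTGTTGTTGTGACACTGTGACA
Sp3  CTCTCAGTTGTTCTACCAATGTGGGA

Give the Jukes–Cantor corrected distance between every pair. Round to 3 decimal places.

Sp1–Sp2: 13/26 sites differ → p = 0.5, d = −0.75 ln(1 − 0.666667) = 0.823960 ≈ 0.824.
Sp1–Sp3: 8/26 sites differ → p ≈ 0.307692, d = −0.75 ln(1 − 0.410256) = 0.396050 ≈ 0.396.
Sp2–Sp3: 9/26 sites differ → p ≈ 0.346154, d = −0.75 ln(1 − 0.461539) = 0.464280 ≈ 0.464.

d(Sp1,Sp2) = 0.824, d(Sp1,Sp3) = 0.396, d(Sp2,Sp3) = 0.464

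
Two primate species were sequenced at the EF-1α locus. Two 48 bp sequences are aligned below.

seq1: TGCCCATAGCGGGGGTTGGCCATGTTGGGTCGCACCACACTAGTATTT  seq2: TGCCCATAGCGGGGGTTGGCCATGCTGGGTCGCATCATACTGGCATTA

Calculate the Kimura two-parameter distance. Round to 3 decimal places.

0.141

Of 48 sites, 5 differences are transitions and 1 are transversions, so P = 5/48 ≈ 0.104167 and Q = 1/48 ≈ 0.020833.
Under the Kimura two-parameter model, d = −½ ln(1 − 2P − Q) − ¼ ln(1 − 2Q).
1 − 2P − Q = 0.770833, giving −½ ln(0.770833) = 0.130142.
1 − 2Q = 0.958334, giving −¼ ln(0.958334) = 0.010640.
d = 0.130142 + 0.010640 = 0.140782.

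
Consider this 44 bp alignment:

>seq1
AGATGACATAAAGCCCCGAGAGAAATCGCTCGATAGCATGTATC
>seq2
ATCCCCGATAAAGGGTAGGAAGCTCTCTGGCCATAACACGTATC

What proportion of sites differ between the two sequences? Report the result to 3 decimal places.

0.477

The sequences differ at 21 of 44 positions.
p = 21/44 = 0.477272… ≈ 0.477 (to 3 d.p.).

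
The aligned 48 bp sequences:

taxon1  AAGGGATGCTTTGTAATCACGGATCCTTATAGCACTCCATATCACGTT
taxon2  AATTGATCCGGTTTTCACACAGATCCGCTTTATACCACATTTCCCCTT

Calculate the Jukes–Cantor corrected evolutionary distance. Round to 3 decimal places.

The sequences differ at 21 of 48 sites, so p = 21/48 = 0.4375.
d = −(3/4) ln(1 − 4p/3) = −0.75 ln(1 − 0.583333) = −0.75 ln(0.416667)
  = −0.75 × (-0.875468) = 0.656601 substitutions/site.

0.657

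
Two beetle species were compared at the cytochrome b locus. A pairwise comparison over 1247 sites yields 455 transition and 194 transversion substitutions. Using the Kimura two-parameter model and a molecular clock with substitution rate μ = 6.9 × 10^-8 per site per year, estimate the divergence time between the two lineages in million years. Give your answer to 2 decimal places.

8.52

P = 455/1247 ≈ 0.364876 and Q = 194/1247 ≈ 0.155573.
Under the Kimura two-parameter model, d = −½ ln(1 − 2P − Q) − ¼ ln(1 − 2Q).
1 − 2P − Q = 0.114675, giving −½ ln(0.114675) = 1.082827.
1 − 2Q = 0.688854, giving −¼ ln(0.688854) = 0.093181.
d = 1.082827 + 0.093181 = 1.176008.
Under a molecular clock d = 2μt, so t = d/(2μ) = 1.176008 / (2 × 6.9 × 10^-8) = 8.52 million years.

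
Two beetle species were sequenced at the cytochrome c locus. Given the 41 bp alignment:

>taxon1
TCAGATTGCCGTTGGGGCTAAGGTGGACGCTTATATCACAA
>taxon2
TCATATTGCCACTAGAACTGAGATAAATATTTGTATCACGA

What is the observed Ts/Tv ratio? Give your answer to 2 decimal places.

14.00

Transitions are A↔G and C↔T; transversions are all other mismatches.
Transitions: 14. Transversions: 1.
R = 14/1 = 14.00.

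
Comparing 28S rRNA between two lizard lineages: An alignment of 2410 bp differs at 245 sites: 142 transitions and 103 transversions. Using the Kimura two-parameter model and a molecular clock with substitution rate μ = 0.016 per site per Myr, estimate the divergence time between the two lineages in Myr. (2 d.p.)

P = 142/2410 ≈ 0.058921 and Q = 103/2410 ≈ 0.042739.
Under the Kimura two-parameter model, d = −½ ln(1 − 2P − Q) − ¼ ln(1 − 2Q).
1 − 2P − Q = 0.839419, giving −½ ln(0.839419) = 0.087523.
1 − 2Q = 0.914522, giving −¼ ln(0.914522) = 0.022338.
d = 0.087523 + 0.022338 = 0.109861.
Under a molecular clock d = 2μt, so t = d/(2μ) = 0.109861 / (2 × 0.016) = 3.43 Myr.

3.43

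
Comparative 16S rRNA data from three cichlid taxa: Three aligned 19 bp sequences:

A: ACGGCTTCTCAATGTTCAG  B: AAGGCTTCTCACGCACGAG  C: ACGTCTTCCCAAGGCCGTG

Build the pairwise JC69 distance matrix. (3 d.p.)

A–B: 7/19 sites differ → p ≈ 0.368421, d = −0.75 ln(1 − 0.491228) = 0.506816 ≈ 0.507.
A–C: 7/19 sites differ → p ≈ 0.368421, d = −0.75 ln(1 − 0.491228) = 0.506816 ≈ 0.507.
B–C: 7/19 sites differ → p ≈ 0.368421, d = −0.75 ln(1 − 0.491228) = 0.506816 ≈ 0.507.

d(A,B) = 0.507, d(A,C) = 0.507, d(B,C) = 0.507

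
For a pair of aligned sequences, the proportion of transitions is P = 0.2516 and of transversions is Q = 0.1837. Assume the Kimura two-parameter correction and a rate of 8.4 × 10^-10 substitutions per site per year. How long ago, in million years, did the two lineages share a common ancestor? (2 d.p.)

413.75

Under the Kimura two-parameter model, d = −½ ln(1 − 2P − Q) − ¼ ln(1 − 2Q).
1 − 2P − Q = 0.3131, giving −½ ln(0.3131) = 0.580616.
1 − 2Q = 0.6326, giving −¼ ln(0.6326) = 0.114479.
d = 0.580616 + 0.114479 = 0.695095.
Under a molecular clock d = 2μt, so t = d/(2μ) = 0.695095 / (2 × 8.4 × 10^-10) = 413.75 million years.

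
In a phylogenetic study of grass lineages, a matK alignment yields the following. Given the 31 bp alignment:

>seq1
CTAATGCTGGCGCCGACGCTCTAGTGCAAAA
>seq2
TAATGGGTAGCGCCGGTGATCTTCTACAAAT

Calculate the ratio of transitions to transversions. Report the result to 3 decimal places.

Transitions are A↔G and C↔T; transversions are all other mismatches.
Transitions: 5. Transversions: 8.
R = 5/8 = 0.625.

0.625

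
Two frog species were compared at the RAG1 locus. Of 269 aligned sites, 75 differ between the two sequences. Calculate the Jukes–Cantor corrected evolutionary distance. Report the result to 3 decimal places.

p = 75/269 ≈ 0.27881.
d = −(3/4) ln(1 − 4p/3) = −0.75 ln(1 − 0.371747) = −0.75 ln(0.628253)
  = −0.75 × (-0.464812) = 0.348609 substitutions/site.

0.349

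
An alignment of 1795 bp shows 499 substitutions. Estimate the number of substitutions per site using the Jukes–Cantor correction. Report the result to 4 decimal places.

0.3473

p = 499/1795 ≈ 0.277994.
d = −(3/4) ln(1 − 4p/3) = −0.75 ln(1 − 0.370659) = −0.75 ln(0.629341)
  = −0.75 × (-0.463082) = 0.347312 substitutions/site.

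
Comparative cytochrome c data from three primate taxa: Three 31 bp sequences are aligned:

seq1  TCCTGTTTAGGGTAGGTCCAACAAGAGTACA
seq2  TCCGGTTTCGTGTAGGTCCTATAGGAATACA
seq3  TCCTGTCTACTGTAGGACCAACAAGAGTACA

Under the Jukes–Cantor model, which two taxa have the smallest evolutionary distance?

seq1 and seq3

seq1–seq2: 7/31 differ, p = 0.226, d = 0.269.
seq1–seq3: 4/31 differ, p = 0.129, d = 0.142.
seq2–seq3: 9/31 differ, p = 0.290, d = 0.367.
The smallest distance is between seq1 and seq3.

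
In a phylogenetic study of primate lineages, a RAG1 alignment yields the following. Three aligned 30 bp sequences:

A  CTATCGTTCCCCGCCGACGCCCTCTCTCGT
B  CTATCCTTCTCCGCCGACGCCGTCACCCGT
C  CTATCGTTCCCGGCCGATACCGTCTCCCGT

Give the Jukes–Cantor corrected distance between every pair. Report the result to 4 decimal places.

A–B: 5/30 sites differ → p ≈ 0.166667, d = −0.75 ln(1 − 0.222223) = 0.188487 ≈ 0.1885.
A–C: 5/30 sites differ → p ≈ 0.166667, d = −0.75 ln(1 − 0.222223) = 0.188487 ≈ 0.1885.
B–C: 6/30 sites differ → p = 0.2, d = −0.75 ln(1 − 0.266667) = 0.232617 ≈ 0.2326.

d(A,B) = 0.1885, d(A,C) = 0.1885, d(B,C) = 0.2326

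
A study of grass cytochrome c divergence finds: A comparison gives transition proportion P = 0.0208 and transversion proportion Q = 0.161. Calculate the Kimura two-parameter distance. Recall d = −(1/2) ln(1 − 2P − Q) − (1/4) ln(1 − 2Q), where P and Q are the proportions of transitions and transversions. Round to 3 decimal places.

0.210

Under the Kimura two-parameter model, d = −½ ln(1 − 2P − Q) − ¼ ln(1 − 2Q).
1 − 2P − Q = 0.7974, giving −½ ln(0.7974) = 0.113199.
1 − 2Q = 0.678, giving −¼ ln(0.678) = 0.097152.
d = 0.113199 + 0.097152 = 0.210351.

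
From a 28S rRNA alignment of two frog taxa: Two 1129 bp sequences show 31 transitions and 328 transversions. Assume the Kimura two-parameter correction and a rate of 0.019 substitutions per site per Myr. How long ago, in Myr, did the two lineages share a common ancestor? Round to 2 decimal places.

P = 31/1129 ≈ 0.027458 and Q = 328/1129 ≈ 0.290523.
Under the Kimura two-parameter model, d = −½ ln(1 − 2P − Q) − ¼ ln(1 − 2Q).
1 − 2P − Q = 0.654561, giving −½ ln(0.654561) = 0.211895.
1 − 2Q = 0.418954, giving −¼ ln(0.418954) = 0.217499.
d = 0.211895 + 0.217499 = 0.429394.
Under a molecular clock d = 2μt, so t = d/(2μ) = 0.429394 / (2 × 0.019) = 11.30 Myr.

11.30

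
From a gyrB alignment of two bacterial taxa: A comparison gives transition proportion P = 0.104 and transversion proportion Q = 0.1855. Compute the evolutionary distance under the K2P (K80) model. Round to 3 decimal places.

0.366

Under the Kimura two-parameter model, d = −½ ln(1 − 2P − Q) − ¼ ln(1 − 2Q).
1 − 2P − Q = 0.6065, giving −½ ln(0.6065) = 0.250025.
1 − 2Q = 0.629, giving −¼ ln(0.629) = 0.115906.
d = 0.250025 + 0.115906 = 0.365931.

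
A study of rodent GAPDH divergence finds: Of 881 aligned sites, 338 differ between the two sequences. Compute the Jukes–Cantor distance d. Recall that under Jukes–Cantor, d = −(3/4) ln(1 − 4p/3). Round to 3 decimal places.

0.537

p = 338/881 ≈ 0.383655.
d = −(3/4) ln(1 − 4p/3) = −0.75 ln(1 − 0.51154) = −0.75 ln(0.48846)
  = −0.75 × (-0.716498) = 0.537374 substitutions/site.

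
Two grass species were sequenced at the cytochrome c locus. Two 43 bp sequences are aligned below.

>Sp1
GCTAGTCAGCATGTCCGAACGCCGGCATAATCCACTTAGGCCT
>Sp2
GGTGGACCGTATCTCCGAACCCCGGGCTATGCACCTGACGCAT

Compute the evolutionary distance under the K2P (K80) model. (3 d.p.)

Of 43 sites, 2 differences are transitions and 14 are transversions, so P = 2/43 ≈ 0.046512 and Q = 14/43 ≈ 0.325581.
Under the Kimura two-parameter model, d = −½ ln(1 − 2P − Q) − ¼ ln(1 − 2Q).
1 − 2P − Q = 0.581395, giving −½ ln(0.581395) = 0.271162.
1 − 2Q = 0.348838, giving −¼ ln(0.348838) = 0.263287.
d = 0.271162 + 0.263287 = 0.534449.

0.534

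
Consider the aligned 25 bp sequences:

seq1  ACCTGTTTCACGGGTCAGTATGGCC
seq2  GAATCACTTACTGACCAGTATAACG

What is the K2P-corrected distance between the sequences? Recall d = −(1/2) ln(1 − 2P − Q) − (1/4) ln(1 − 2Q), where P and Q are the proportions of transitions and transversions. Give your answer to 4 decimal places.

0.9682

Of 25 sites, 7 differences are transitions and 6 are transversions, so P = 7/25 = 0.28 and Q = 6/25 = 0.24.
Under the Kimura two-parameter model, d = −½ ln(1 − 2P − Q) − ¼ ln(1 − 2Q).
1 − 2P − Q = 0.2, giving −½ ln(0.2) = 0.804719.
1 − 2Q = 0.52, giving −¼ ln(0.52) = 0.163482.
d = 0.804719 + 0.163482 = 0.968201.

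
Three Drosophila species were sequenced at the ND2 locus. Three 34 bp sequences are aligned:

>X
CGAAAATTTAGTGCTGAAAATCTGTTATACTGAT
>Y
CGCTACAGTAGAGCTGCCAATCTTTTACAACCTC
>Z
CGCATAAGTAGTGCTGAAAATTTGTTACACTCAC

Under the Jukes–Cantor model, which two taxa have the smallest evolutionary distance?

X–Y: 15/34 differ, p = 0.441, d = 0.665.
X–Z: 8/34 differ, p = 0.235, d = 0.282.
Y–Z: 11/34 differ, p = 0.324, d = 0.423.
The smallest distance is between X and Z.

X and Z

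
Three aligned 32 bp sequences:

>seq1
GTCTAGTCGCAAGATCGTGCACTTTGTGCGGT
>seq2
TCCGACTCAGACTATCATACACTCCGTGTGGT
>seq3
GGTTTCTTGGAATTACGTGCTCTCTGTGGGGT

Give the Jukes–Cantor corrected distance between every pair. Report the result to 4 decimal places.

seq1–seq2: 13/32 sites differ → p = 0.40625, d = −0.75 ln(1 − 0.541667) = 0.585119 ≈ 0.5851.
seq1–seq3: 12/32 sites differ → p = 0.375, d = −0.75 ln(1 − 0.5) = 0.519860 ≈ 0.5199.
seq2–seq3: 15/32 sites differ → p = 0.46875, d = −0.75 ln(1 − 0.625) = 0.735622 ≈ 0.7356.

d(seq1,seq2) = 0.5851, d(seq1,seq3) = 0.5199, d(seq2,seq3) = 0.7356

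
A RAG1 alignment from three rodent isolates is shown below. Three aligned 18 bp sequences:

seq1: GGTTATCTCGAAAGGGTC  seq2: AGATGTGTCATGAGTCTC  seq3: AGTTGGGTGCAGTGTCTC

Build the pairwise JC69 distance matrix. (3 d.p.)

d(seq1,seq2) = 0.824, d(seq1,seq3) = 1.012, d(seq2,seq3) = 0.441

seq1–seq2: 9/18 sites differ → p = 0.5, d = −0.75 ln(1 − 0.666667) = 0.823960 ≈ 0.824.
seq1–seq3: 10/18 sites differ → p ≈ 0.555556, d = −0.75 ln(1 − 0.740741) = 1.012446 ≈ 1.012.
seq2–seq3: 6/18 sites differ → p ≈ 0.333333, d = −0.75 ln(1 − 0.444444) = 0.440839 ≈ 0.441.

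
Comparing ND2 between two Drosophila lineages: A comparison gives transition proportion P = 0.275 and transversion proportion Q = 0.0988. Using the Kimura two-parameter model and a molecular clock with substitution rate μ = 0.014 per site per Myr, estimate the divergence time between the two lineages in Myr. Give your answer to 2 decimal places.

Under the Kimura two-parameter model, d = −½ ln(1 − 2P − Q) − ¼ ln(1 − 2Q).
1 − 2P − Q = 0.3512, giving −½ ln(0.3512) = 0.523200.
1 − 2Q = 0.8024, giving −¼ ln(0.8024) = 0.055037.
d = 0.523200 + 0.055037 = 0.578237.
Under a molecular clock d = 2μt, so t = d/(2μ) = 0.578237 / (2 × 0.014) = 20.65 Myr.

20.65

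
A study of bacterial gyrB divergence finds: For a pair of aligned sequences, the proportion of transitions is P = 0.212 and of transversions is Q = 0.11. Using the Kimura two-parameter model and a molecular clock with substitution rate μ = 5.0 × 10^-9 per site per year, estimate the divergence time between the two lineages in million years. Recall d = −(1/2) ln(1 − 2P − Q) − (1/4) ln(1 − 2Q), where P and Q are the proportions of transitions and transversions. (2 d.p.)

44.39

Under the Kimura two-parameter model, d = −½ ln(1 − 2P − Q) − ¼ ln(1 − 2Q).
1 − 2P − Q = 0.466, giving −½ ln(0.466) = 0.381785.
1 − 2Q = 0.78, giving −¼ ln(0.78) = 0.062115.
d = 0.381785 + 0.062115 = 0.443900.
Under a molecular clock d = 2μt, so t = d/(2μ) = 0.443900 / (2 × 5.0 × 10^-9) = 44.39 million years.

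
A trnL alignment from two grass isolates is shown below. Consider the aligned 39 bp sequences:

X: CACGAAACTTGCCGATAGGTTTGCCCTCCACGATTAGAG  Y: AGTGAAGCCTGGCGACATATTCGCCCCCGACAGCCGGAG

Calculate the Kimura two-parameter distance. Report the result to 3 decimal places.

0.791

Of 39 sites, 13 differences are transitions and 4 are transversions, so P = 13/39 ≈ 0.333333 and Q = 4/39 ≈ 0.102564.
Under the Kimura two-parameter model, d = −½ ln(1 − 2P − Q) − ¼ ln(1 − 2Q).
1 − 2P − Q = 0.23077, giving −½ ln(0.23077) = 0.733167.
1 − 2Q = 0.794872, giving −¼ ln(0.794872) = 0.057394.
d = 0.733167 + 0.057394 = 0.790561.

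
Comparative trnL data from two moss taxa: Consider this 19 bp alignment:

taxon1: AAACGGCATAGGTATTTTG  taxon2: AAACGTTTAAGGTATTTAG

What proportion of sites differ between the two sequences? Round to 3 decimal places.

0.263

The sequences differ at 5 of 19 positions (sites 6, 7, 8, 9, 18).
p = 5/19 = 0.263157… ≈ 0.263 (to 3 d.p.).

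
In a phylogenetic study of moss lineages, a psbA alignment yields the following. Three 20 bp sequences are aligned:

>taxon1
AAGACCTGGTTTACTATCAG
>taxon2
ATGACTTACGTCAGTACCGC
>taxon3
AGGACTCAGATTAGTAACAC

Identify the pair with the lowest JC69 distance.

taxon1–taxon2: 10/20 differ, p = 0.500, d = 0.824.
taxon1–taxon3: 8/20 differ, p = 0.400, d = 0.572.
taxon2–taxon3: 7/20 differ, p = 0.350, d = 0.471.
The smallest distance is between taxon2 and taxon3.

taxon2 and taxon3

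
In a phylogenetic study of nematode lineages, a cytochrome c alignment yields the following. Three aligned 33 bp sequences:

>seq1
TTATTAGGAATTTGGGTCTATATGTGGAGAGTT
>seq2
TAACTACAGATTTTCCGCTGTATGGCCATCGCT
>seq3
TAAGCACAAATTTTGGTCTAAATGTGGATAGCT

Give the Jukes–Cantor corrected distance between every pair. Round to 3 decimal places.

seq1–seq2: 16/33 sites differ → p ≈ 0.484848, d = −0.75 ln(1 − 0.646464) = 0.779827 ≈ 0.780.
seq1–seq3: 9/33 sites differ → p ≈ 0.272727, d = −0.75 ln(1 − 0.363636) = 0.338988 ≈ 0.339.
seq2–seq3: 12/33 sites differ → p ≈ 0.363636, d = −0.75 ln(1 − 0.484848) = 0.497470 ≈ 0.497.

d(seq1,seq2) = 0.780, d(seq1,seq3) = 0.339, d(seq2,seq3) = 0.497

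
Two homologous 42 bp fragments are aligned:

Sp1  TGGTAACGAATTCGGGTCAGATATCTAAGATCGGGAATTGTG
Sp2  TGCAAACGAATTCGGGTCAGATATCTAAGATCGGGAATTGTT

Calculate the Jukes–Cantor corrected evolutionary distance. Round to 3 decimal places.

The sequences differ at 3 of 42 sites (3, 4, 42), so p = 3/42 ≈ 0.071429.
d = −(3/4) ln(1 − 4p/3) = −0.75 ln(1 − 0.095239) = −0.75 ln(0.904761)
  = −0.75 × (-0.100084) = 0.075063 substitutions/site.

0.075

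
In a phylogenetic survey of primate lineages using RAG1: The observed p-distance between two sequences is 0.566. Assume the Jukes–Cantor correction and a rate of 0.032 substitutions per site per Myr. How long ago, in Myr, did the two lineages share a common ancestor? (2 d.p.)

d = −(3/4) ln(1 − 4p/3) = −0.75 ln(1 − 0.754667) = −0.75 ln(0.245333)
  = −0.75 × (-1.405139) = 1.053854 substitutions/site.
Under a molecular clock d = 2μt, so t = d/(2μ) = 1.053854 / (2 × 0.032) = 16.47 Myr.

16.47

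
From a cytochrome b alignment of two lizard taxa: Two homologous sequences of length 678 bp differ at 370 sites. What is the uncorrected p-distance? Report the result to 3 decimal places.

p = 370/678 = 0.545722… ≈ 0.546 (to 3 d.p.).

0.546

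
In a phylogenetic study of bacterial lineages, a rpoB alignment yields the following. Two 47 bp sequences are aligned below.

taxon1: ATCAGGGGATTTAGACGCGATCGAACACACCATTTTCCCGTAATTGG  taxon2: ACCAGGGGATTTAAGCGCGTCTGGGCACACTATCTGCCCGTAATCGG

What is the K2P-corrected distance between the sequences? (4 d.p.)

Of 47 sites, 10 differences are transitions and 2 are transversions, so P = 10/47 ≈ 0.212766 and Q = 2/47 ≈ 0.042553.
Under the Kimura two-parameter model, d = −½ ln(1 − 2P − Q) − ¼ ln(1 − 2Q).
1 − 2P − Q = 0.531915, giving −½ ln(0.531915) = 0.315636.
1 − 2Q = 0.914894, giving −¼ ln(0.914894) = 0.022237.
d = 0.315636 + 0.022237 = 0.337873.

0.3379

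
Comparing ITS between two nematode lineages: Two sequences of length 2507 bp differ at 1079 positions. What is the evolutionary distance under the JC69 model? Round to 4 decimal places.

p = 1079/2507 ≈ 0.430395.
d = −(3/4) ln(1 − 4p/3) = −0.75 ln(1 − 0.57386) = −0.75 ln(0.42614)
  = −0.75 × (-0.852987) = 0.639740 substitutions/site.

0.6397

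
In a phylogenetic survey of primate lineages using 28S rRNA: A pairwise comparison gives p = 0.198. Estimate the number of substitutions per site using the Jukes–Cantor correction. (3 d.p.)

0.230

d = −(3/4) ln(1 − 4p/3) = −0.75 ln(1 − 0.264) = −0.75 ln(0.736)
  = −0.75 × (-0.306525) = 0.229894 substitutions/site.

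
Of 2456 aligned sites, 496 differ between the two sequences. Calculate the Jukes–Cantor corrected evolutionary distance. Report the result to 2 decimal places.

0.24

p = 496/2456 ≈ 0.201954.
d = −(3/4) ln(1 − 4p/3) = −0.75 ln(1 − 0.269272) = −0.75 ln(0.730728)
  = −0.75 × (-0.313714) = 0.235286 substitutions/site.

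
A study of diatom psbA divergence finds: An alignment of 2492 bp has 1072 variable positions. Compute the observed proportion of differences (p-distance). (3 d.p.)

p = 1072/2492 = 0.430176… ≈ 0.430 (to 3 d.p.).

0.430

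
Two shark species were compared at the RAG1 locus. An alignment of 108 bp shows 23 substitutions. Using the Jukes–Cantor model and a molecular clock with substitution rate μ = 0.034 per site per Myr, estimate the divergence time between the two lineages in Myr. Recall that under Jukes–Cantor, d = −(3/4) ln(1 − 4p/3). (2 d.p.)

p = 23/108 ≈ 0.212963.
d = −(3/4) ln(1 − 4p/3) = −0.75 ln(1 − 0.283951) = −0.75 ln(0.716049)
  = −0.75 × (-0.334007) = 0.250505 substitutions/site.
Under a molecular clock d = 2μt, so t = d/(2μ) = 0.250505 / (2 × 0.034) = 3.68 Myr.

3.68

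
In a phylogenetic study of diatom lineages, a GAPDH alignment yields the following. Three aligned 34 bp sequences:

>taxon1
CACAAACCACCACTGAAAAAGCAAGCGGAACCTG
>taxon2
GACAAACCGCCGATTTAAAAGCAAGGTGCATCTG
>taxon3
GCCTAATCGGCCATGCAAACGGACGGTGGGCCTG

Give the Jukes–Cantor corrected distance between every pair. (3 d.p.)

taxon1–taxon2: 10/34 sites differ → p ≈ 0.294118, d = −0.75 ln(1 − 0.392157) = 0.373379 ≈ 0.373.
taxon1–taxon3: 16/34 sites differ → p ≈ 0.470588, d = −0.75 ln(1 − 0.627451) = 0.740540 ≈ 0.741.
taxon2–taxon3: 13/34 sites differ → p ≈ 0.382353, d = −0.75 ln(1 − 0.509804) = 0.534712 ≈ 0.535.

d(taxon1,taxon2) = 0.373, d(taxon1,taxon3) = 0.741, d(taxon2,taxon3) = 0.535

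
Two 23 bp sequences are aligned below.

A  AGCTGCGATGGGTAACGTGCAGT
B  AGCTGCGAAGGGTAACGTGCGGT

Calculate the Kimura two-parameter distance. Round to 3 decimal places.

0.093

Of 23 sites, 1 differences are transitions and 1 are transversions, so P = 1/23 ≈ 0.043478 and Q = 1/23 ≈ 0.043478.
Under the Kimura two-parameter model, d = −½ ln(1 − 2P − Q) − ¼ ln(1 − 2Q).
1 − 2P − Q = 0.869566, giving −½ ln(0.869566) = 0.069881.
1 − 2Q = 0.913044, giving −¼ ln(0.913044) = 0.022743.
d = 0.069881 + 0.022743 = 0.092624.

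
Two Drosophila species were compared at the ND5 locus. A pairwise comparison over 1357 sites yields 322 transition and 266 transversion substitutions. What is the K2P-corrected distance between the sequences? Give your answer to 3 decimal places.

0.680

P = 322/1357 ≈ 0.237288 and Q = 266/1357 ≈ 0.196021.
Under the Kimura two-parameter model, d = −½ ln(1 − 2P − Q) − ¼ ln(1 − 2Q).
1 − 2P − Q = 0.329403, giving −½ ln(0.329403) = 0.555237.
1 − 2Q = 0.607958, giving −¼ ln(0.607958) = 0.124412.
d = 0.555237 + 0.124412 = 0.679649.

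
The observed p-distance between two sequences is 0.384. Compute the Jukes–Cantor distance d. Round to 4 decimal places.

d = −(3/4) ln(1 − 4p/3) = −0.75 ln(1 − 0.512) = −0.75 ln(0.488)
  = −0.75 × (-0.717440) = 0.538080 substitutions/site.

0.5381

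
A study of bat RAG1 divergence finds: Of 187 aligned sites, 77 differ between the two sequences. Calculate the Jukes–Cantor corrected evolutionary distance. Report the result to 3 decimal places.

p = 77/187 ≈ 0.411765.
d = −(3/4) ln(1 − 4p/3) = −0.75 ln(1 − 0.54902) = −0.75 ln(0.45098)
  = −0.75 × (-0.796332) = 0.597249 substitutions/site.

0.597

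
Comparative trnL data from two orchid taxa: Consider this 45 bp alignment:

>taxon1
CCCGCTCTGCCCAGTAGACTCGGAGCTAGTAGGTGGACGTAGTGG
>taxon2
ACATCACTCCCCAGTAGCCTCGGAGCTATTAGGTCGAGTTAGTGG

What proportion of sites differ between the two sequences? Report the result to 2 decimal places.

The sequences differ at 10 of 45 positions (sites 1, 3, 4, 6, 9, 18, 29, 35, 38, 39).
p = 10/45 = 0.222222… ≈ 0.22 (to 2 d.p.).

0.22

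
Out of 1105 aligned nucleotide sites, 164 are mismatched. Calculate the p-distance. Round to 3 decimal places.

p = 164/1105 = 0.148416… ≈ 0.148 (to 3 d.p.).

0.148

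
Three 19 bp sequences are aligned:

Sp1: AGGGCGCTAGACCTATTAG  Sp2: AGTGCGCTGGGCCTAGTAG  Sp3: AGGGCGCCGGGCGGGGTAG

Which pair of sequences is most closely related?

Sp1 and Sp2

Sp1–Sp2: 4/19 differ, p = 0.211, d = 0.247.
Sp1–Sp3: 7/19 differ, p = 0.368, d = 0.507.
Sp2–Sp3: 5/19 differ, p = 0.263, d = 0.324.
The smallest distance is between Sp1 and Sp2.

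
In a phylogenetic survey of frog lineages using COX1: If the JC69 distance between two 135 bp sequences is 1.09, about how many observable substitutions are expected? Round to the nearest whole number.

Invert JC69: p = (3/4)(1 − e^(−4d/3)) = 0.75 × (1 − e^(-1.453333)) = 0.75 × (1 − 0.233790) = 0.574658.
Expected differing sites = pL ≈ 0.574658 × 135 = 77.57883 ≈ 78.

78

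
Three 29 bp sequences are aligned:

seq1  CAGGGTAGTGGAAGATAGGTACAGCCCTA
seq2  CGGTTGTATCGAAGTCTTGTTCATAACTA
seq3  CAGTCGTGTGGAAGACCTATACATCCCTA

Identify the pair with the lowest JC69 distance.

seq1–seq2: 15/29 differ, p = 0.517, d = 0.878.
seq1–seq3: 9/29 differ, p = 0.310, d = 0.401.
seq2–seq3: 10/29 differ, p = 0.345, d = 0.462.
The smallest distance is between seq1 and seq3.

seq1 and seq3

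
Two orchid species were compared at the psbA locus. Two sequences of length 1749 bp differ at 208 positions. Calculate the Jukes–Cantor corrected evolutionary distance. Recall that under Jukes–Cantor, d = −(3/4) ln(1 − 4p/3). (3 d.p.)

p = 208/1749 ≈ 0.118925.
d = −(3/4) ln(1 − 4p/3) = −0.75 ln(1 − 0.158567) = −0.75 ln(0.841433)
  = −0.75 × (-0.172649) = 0.129487 substitutions/site.

0.129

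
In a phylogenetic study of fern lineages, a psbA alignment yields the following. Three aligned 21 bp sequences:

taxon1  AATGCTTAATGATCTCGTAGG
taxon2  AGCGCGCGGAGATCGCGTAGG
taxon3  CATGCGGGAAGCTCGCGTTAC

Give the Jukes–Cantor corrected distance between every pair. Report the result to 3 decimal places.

taxon1–taxon2: 8/21 sites differ → p ≈ 0.380952, d = −0.75 ln(1 − 0.507936) = 0.531860 ≈ 0.532.
taxon1–taxon3: 10/21 sites differ → p ≈ 0.47619, d = −0.75 ln(1 − 0.63492) = 0.755729 ≈ 0.756.
taxon2–taxon3: 9/21 sites differ → p ≈ 0.428571, d = −0.75 ln(1 − 0.571428) = 0.635472 ≈ 0.635.

d(taxon1,taxon2) = 0.532, d(taxon1,taxon3) = 0.756, d(taxon2,taxon3) = 0.635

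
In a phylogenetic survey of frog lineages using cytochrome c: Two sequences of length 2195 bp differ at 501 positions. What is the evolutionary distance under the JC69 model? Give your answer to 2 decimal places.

p = 501/2195 ≈ 0.228246.
d = −(3/4) ln(1 − 4p/3) = −0.75 ln(1 − 0.304328) = −0.75 ln(0.695672)
  = −0.75 × (-0.362877) = 0.272158 substitutions/site.

0.27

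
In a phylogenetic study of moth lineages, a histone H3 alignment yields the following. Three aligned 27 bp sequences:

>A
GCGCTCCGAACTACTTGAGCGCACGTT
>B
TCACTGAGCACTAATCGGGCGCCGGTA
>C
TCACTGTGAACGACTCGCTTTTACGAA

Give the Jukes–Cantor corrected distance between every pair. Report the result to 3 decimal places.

A–B: 11/27 sites differ → p ≈ 0.407407, d = −0.75 ln(1 − 0.543209) = 0.587647 ≈ 0.588.
A–C: 13/27 sites differ → p ≈ 0.481481, d = −0.75 ln(1 − 0.641975) = 0.770364 ≈ 0.770.
B–C: 12/27 sites differ → p ≈ 0.444444, d = −0.75 ln(1 − 0.592592) = 0.673455 ≈ 0.673.

d(A,B) = 0.588, d(A,C) = 0.770, d(B,C) = 0.673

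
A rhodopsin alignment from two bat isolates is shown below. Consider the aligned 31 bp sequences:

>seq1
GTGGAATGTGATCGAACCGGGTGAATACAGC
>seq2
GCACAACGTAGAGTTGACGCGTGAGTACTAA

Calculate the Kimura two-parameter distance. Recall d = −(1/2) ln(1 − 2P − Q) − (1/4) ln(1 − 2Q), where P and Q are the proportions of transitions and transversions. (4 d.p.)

1.0384

Of 31 sites, 8 differences are transitions and 9 are transversions, so P = 8/31 ≈ 0.258065 and Q = 9/31 ≈ 0.290323.
Under the Kimura two-parameter model, d = −½ ln(1 − 2P − Q) − ¼ ln(1 − 2Q).
1 − 2P − Q = 0.193547, giving −½ ln(0.193547) = 0.821117.
1 − 2Q = 0.419354, giving −¼ ln(0.419354) = 0.217260.
d = 0.821117 + 0.217260 = 1.038377.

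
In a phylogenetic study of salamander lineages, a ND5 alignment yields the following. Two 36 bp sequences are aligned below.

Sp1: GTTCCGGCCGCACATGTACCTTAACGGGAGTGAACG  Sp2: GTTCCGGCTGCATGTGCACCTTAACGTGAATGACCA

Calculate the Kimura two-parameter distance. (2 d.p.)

0.28

Of 36 sites, 6 differences are transitions and 2 are transversions, so P = 6/36 ≈ 0.166667 and Q = 2/36 ≈ 0.055556.
Under the Kimura two-parameter model, d = −½ ln(1 − 2P − Q) − ¼ ln(1 − 2Q).
1 − 2P − Q = 0.61111, giving −½ ln(0.61111) = 0.246239.
1 − 2Q = 0.888888, giving −¼ ln(0.888888) = 0.029446.
d = 0.246239 + 0.029446 = 0.275685.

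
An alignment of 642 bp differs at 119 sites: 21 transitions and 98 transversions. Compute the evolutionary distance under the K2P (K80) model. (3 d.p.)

P = 21/642 ≈ 0.03271 and Q = 98/642 ≈ 0.152648.
Under the Kimura two-parameter model, d = −½ ln(1 − 2P − Q) − ¼ ln(1 − 2Q).
1 − 2P − Q = 0.781932, giving −½ ln(0.781932) = 0.122994.
1 − 2Q = 0.694704, giving −¼ ln(0.694704) = 0.091067.
d = 0.122994 + 0.091067 = 0.214061.

0.214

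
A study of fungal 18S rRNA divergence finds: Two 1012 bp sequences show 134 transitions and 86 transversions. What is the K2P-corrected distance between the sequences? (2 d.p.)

P = 134/1012 ≈ 0.132411 and Q = 86/1012 ≈ 0.08498.
Under the Kimura two-parameter model, d = −½ ln(1 − 2P − Q) − ¼ ln(1 − 2Q).
1 − 2P − Q = 0.650198, giving −½ ln(0.650198) = 0.215239.
1 − 2Q = 0.83004, giving −¼ ln(0.83004) = 0.046570.
d = 0.215239 + 0.046570 = 0.261809.

0.26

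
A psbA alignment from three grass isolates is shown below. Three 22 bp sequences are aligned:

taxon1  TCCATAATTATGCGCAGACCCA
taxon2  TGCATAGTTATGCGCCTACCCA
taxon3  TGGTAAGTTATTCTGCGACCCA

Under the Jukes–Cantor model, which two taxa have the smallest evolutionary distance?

taxon1 and taxon2

taxon1–taxon2: 4/22 differ, p = 0.182, d = 0.208.
taxon1–taxon3: 9/22 differ, p = 0.409, d = 0.591.
taxon2–taxon3: 7/22 differ, p = 0.318, d = 0.414.
The smallest distance is between taxon1 and taxon2.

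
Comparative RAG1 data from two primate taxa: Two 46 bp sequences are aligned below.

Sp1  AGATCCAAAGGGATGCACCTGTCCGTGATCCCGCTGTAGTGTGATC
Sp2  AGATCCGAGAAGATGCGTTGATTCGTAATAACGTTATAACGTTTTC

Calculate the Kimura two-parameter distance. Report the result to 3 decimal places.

Of 46 sites, 14 differences are transitions and 5 are transversions, so P = 14/46 ≈ 0.304348 and Q = 5/46 ≈ 0.108696.
Under the Kimura two-parameter model, d = −½ ln(1 − 2P − Q) − ¼ ln(1 − 2Q).
1 − 2P − Q = 0.282608, giving −½ ln(0.282608) = 0.631847.
1 − 2Q = 0.782608, giving −¼ ln(0.782608) = 0.061281.
d = 0.631847 + 0.061281 = 0.693128.

0.693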